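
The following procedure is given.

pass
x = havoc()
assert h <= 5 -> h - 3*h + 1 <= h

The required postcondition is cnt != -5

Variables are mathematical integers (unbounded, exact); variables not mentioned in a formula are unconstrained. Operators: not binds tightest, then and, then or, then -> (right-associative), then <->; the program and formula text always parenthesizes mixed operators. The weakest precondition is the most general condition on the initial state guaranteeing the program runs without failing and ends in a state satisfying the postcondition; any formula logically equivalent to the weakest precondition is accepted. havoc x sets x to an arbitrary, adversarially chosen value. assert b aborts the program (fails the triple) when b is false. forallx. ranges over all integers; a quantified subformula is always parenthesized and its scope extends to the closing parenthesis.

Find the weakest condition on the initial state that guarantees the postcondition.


Working backward. After the program, cnt != -5 must hold.
Before assert h <= 5 -> h - 3*h + 1 <= h: (h <= 5 -> 3*h >= 1) and cnt != -5
Before havoc x: (h <= 5 -> 3*h >= 1) and cnt != -5
Before skip: (h <= 5 -> 3*h >= 1) and cnt != -5
Answer: WP = (h <= 5 -> 3*h >= 1) and cnt != -5


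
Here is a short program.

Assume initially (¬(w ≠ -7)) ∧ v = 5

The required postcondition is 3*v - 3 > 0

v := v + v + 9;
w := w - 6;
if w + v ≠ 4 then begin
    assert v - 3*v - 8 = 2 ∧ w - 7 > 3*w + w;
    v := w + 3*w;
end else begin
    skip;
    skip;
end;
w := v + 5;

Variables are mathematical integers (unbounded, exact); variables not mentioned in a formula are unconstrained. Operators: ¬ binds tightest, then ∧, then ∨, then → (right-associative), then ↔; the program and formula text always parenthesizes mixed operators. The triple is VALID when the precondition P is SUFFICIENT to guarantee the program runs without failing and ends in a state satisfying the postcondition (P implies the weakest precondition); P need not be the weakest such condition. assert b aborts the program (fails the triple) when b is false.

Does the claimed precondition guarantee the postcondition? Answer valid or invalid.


Working backward. After the program, the postcondition 3*v - 3 > 0 must hold; in canonical form it is 3*v > 3.
Before w := v + 5: 3*v > 3
Then branch requires 2*v = -10 ∧ 3*w < -7 ∧ 12*w > 3; else branch requires 3*v > 3.
Before the if: (v + w ≠ 4 → (2*v = -10 ∧ 3*w < -7 ∧ 12*w > 3)) ∧ ((¬(v + w ≠ 4)) → 3*v > 3)
Before w := w - 6: (v + w ≠ 10 → (2*v = -10 ∧ 3*w < 11 ∧ 12*w > 75)) ∧ ((¬(v + w ≠ 10)) → 3*v > 3)
Before v := v + v + 9: (2*v + w ≠ 1 → (4*v = -28 ∧ 3*w < 11 ∧ 12*w > 75)) ∧ ((¬(2*v + w ≠ 1)) → 6*v > -24)
The weakest precondition is (2*v + w ≠ 1 → (4*v = -28 ∧ 3*w < 11 ∧ 12*w > 75)) ∧ ((¬(2*v + w ≠ 1)) → 6*v > -24).
Check whether (¬(w ≠ -7)) ∧ v = 5 implies it.
Countermodel: at the initial state v = 5, w = -7, the precondition holds but the weakest precondition fails.
Answer: invalid


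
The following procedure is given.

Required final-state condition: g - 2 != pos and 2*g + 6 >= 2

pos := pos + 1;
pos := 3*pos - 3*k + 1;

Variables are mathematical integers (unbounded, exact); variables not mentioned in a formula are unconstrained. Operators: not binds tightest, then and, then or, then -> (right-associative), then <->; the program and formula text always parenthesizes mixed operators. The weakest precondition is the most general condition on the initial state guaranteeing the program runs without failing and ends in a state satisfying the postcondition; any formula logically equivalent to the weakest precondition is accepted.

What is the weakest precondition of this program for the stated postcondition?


Working backward. After the program, the postcondition g - 2 != pos and 2*g + 6 >= 2 must hold; in canonical form it is g != pos + 2 and 2*g >= -4.
Before pos := 3*pos - 3*k + 1: g + 3*k != 3*pos + 3 and 2*g >= -4
Before pos := pos + 1: g + 3*k != 3*pos + 6 and 2*g >= -4
Answer: WP = g + 3*k != 3*pos + 6 and 2*g >= -4


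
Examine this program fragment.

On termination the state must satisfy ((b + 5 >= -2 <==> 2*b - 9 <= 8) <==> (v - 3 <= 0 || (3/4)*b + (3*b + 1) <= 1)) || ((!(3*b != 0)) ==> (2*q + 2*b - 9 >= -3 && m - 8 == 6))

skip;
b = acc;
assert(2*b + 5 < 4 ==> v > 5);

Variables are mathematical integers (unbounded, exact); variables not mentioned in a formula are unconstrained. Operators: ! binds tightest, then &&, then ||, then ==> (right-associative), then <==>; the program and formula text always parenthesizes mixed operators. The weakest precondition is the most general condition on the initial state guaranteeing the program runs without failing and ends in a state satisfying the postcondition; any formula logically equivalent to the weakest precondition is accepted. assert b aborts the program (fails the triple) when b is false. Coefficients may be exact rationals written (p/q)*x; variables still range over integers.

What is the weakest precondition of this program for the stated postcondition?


Working backward. After the program, the postcondition ((b + 5 >= -2 <==> 2*b - 9 <= 8) <==> (v - 3 <= 0 || (3/4)*b + (3*b + 1) <= 1)) || ((!(3*b != 0)) ==> (2*q + 2*b - 9 >= -3 && m - 8 == 6)) must hold; in canonical form it is ((b >= -7 <==> 2*b <= 17) <==> (v <= 3 || (15/4)*b <= 0)) || ((!(3*b != 0)) ==> (2*b + 2*q >= 6 && m == 14)).
Before assert 2*b + 5 < 4 ==> v > 5: (2*b < -1 ==> v > 5) && (((b >= -7 <==> 2*b <= 17) <==> (v <= 3 || (15/4)*b <= 0)) || ((!(3*b != 0)) ==> (2*b + 2*q >= 6 && m == 14)))
Before b := acc: (2*acc < -1 ==> v > 5) && (((acc >= -7 <==> 2*acc <= 17) <==> (v <= 3 || (15/4)*acc <= 0)) || ((!(3*acc != 0)) ==> (2*acc + 2*q >= 6 && m == 14)))
Before skip: (2*acc < -1 ==> v > 5) && (((acc >= -7 <==> 2*acc <= 17) <==> (v <= 3 || (15/4)*acc <= 0)) || ((!(3*acc != 0)) ==> (2*acc + 2*q >= 6 && m == 14)))
Answer: WP = (2*acc < -1 ==> v > 5) && (((acc >= -7 <==> 2*acc <= 17) <==> (v <= 3 || (15/4)*acc <= 0)) || ((!(3*acc != 0)) ==> (2*acc + 2*q >= 6 && m == 14)))


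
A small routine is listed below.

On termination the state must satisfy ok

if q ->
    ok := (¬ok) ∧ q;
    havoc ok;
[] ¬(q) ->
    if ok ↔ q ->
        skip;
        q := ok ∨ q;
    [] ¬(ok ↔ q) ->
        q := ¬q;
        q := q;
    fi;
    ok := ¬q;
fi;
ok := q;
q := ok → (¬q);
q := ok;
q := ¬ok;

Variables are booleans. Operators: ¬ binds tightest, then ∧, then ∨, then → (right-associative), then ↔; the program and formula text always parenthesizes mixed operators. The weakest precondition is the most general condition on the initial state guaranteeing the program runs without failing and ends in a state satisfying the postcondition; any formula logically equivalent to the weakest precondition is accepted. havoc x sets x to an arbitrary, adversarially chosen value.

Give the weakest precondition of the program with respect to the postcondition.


Working backward. After the program, ok must hold.
Before q := ¬ok: ok
Before q := ok: ok
Before q := ok → (¬q): ok
Before ok := q: q
Then branch requires q; else branch requires ((ok ↔ q) → (ok ∨ q)) ∧ ((¬(ok ↔ q)) → (¬q)).
Before the if: (¬q) → (((ok ↔ q) → (ok ∨ q)) ∧ ((¬(ok ↔ q)) → (¬q)))
Answer: WP = (¬q) → (((ok ↔ q) → (ok ∨ q)) ∧ ((¬(ok ↔ q)) → (¬q)))


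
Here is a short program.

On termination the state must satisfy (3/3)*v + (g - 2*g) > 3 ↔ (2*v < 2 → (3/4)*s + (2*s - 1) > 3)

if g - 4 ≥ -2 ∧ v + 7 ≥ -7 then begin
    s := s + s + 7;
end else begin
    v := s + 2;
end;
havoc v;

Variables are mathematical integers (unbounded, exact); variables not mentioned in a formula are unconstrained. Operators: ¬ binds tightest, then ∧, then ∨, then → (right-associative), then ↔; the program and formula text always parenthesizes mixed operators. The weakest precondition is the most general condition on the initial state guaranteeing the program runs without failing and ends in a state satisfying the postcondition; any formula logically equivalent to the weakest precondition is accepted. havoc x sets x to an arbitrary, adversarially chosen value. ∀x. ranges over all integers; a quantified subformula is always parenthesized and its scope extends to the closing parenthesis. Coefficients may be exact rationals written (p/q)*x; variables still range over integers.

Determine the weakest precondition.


Working backward. After the program, the postcondition (3/3)*v + (g - 2*g) > 3 ↔ (2*v < 2 → (3/4)*s + (2*s - 1) > 3) must hold; in canonical form it is v > g + 3 ↔ (2*v < 2 → (11/4)*s > 4).
Before havoc v: ∀v_1. (v_1 > g + 3 ↔ (2*v_1 < 2 → (11/4)*s > 4))
Then branch requires ∀v_1. (v_1 > g + 3 ↔ (2*v_1 < 2 → (11/2)*s > -61/4)); else branch requires ∀v_1. (v_1 > g + 3 ↔ (2*v_1 < 2 → (11/4)*s > 4)).
Before the if: ((g ≥ 2 ∧ v ≥ -14) → (∀v_1. (v_1 > g + 3 ↔ (2*v_1 < 2 → (11/2)*s > -61/4)))) ∧ ((¬(g ≥ 2 ∧ v ≥ -14)) → (∀v_1. (v_1 > g + 3 ↔ (2*v_1 < 2 → (11/4)*s > 4))))
Answer: WP = ((g ≥ 2 ∧ v ≥ -14) → (∀v_1. (v_1 > g + 3 ↔ (2*v_1 < 2 → (11/2)*s > -61/4)))) ∧ ((¬(g ≥ 2 ∧ v ≥ -14)) → (∀v_1. (v_1 > g + 3 ↔ (2*v_1 < 2 → (11/4)*s > 4))))


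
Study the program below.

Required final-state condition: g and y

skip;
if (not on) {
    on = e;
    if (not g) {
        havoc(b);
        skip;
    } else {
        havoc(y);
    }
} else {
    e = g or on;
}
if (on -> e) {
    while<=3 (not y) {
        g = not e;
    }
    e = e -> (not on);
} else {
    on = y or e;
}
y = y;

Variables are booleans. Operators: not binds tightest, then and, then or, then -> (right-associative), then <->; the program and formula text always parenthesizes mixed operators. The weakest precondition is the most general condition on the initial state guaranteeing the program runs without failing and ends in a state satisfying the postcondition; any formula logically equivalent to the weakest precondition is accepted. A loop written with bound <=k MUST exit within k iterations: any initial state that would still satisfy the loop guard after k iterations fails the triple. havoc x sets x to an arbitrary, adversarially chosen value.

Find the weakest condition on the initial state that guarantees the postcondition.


Working backward. After the program, g and y must hold.
Before y := y: g and y
Then branch requires ((not y) -> (((not y) -> (((not y) -> (y and (not e))) and (y -> ((not e) and y)))) and (y -> ((not e) and y)))) and (y -> (g and y)); else branch requires g and y.
Before the if: ((on -> e) -> (((not y) -> (((not y) -> (((not y) -> (y and (not e))) and (y -> ((not e) and y)))) and (y -> ((not e) and y)))) and (y -> (g and y)))) and ((not (on -> e)) -> (g and y))
Then branch requires ((not g) -> (((not y) -> (((not y) -> (((not y) -> (y and (not e))) and (y -> ((not e) and y)))) and (y -> ((not e) and y)))) and (y -> (g and y)))) and (not g); else branch requires ((on -> (g or on)) -> (((not y) -> (((not y) -> (((not y) -> (y and (not (g or on)))) and (y -> ((not (g or on)) and y)))) and (y -> ((not (g or on)) and y)))) and (y -> (g and y)))) and ((not (on -> (g or on))) -> (g and y)).
Before the if: ((not on) -> (((not g) -> (((not y) -> (((not y) -> (((not y) -> (y and (not e))) and (y -> ((not e) and y)))) and (y -> ((not e) and y)))) and (y -> (g and y)))) and (not g))) and (on -> (((on -> (g or on)) -> (((not y) -> (((not y) -> (((not y) -> (y and (not (g or on)))) and (y -> ((not (g or on)) and y)))) and (y -> ((not (g or on)) and y)))) and (y -> (g and y)))) and ((not (on -> (g or on))) -> (g and y))))
Before skip: ((not on) -> (((not g) -> (((not y) -> (((not y) -> (((not y) -> (y and (not e))) and (y -> ((not e) and y)))) and (y -> ((not e) and y)))) and (y -> (g and y)))) and (not g))) and (on -> (((on -> (g or on)) -> (((not y) -> (((not y) -> (((not y) -> (y and (not (g or on)))) and (y -> ((not (g or on)) and y)))) and (y -> ((not (g or on)) and y)))) and (y -> (g and y)))) and ((not (on -> (g or on))) -> (g and y))))
Answer: WP = ((not on) -> (((not g) -> (((not y) -> (((not y) -> (((not y) -> (y and (not e))) and (y -> ((not e) and y)))) and (y -> ((not e) and y)))) and (y -> (g and y)))) and (not g))) and (on -> (((on -> (g or on)) -> (((not y) -> (((not y) -> (((not y) -> (y and (not (g or on)))) and (y -> ((not (g or on)) and y)))) and (y -> ((not (g or on)) and y)))) and (y -> (g and y)))) and ((not (on -> (g or on))) -> (g and y))))


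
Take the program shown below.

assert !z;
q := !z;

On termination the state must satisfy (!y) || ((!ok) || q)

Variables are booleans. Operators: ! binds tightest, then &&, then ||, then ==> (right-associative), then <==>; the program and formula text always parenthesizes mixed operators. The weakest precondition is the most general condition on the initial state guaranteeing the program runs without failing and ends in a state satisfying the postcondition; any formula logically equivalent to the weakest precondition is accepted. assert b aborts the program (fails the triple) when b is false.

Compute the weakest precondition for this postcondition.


Working backward. After the program, the postcondition (!y) || ((!ok) || q) must hold; in canonical form it is (!y) || (!ok) || q.
Before q := !z: (!y) || (!ok) || (!z)
Before assert !z: (!z) && ((!y) || (!ok) || (!z))
Answer: WP = (!z) && ((!y) || (!ok) || (!z))


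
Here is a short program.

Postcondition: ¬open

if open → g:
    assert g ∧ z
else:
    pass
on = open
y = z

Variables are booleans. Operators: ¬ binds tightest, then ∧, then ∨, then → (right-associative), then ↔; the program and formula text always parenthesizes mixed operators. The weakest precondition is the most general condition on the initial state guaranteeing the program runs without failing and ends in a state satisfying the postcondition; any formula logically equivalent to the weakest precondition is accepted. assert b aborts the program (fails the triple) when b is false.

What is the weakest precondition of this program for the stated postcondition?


Working backward. After the program, ¬open must hold.
Before y := z: ¬open
Before on := open: ¬open
Then branch requires g ∧ z ∧ (¬open); else branch requires ¬open.
Before the if: ((open → g) → (g ∧ z ∧ (¬open))) ∧ ((¬(open → g)) → (¬open))
Answer: WP = ((open → g) → (g ∧ z ∧ (¬open))) ∧ ((¬(open → g)) → (¬open))


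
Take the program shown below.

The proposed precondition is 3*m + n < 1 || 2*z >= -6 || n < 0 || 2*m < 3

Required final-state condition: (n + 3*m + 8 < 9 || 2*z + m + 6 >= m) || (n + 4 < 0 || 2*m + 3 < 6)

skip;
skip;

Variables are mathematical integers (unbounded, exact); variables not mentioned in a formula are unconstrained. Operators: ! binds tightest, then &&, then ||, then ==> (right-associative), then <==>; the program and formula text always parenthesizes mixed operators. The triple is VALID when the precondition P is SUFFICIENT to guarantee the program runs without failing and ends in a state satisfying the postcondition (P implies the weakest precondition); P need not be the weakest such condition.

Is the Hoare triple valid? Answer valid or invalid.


Working backward. After the program, the postcondition (n + 3*m + 8 < 9 || 2*z + m + 6 >= m) || (n + 4 < 0 || 2*m + 3 < 6) must hold; in canonical form it is 3*m + n < 1 || 2*z >= -6 || n < -4 || 2*m < 3.
Before skip: 3*m + n < 1 || 2*z >= -6 || n < -4 || 2*m < 3
Before skip: 3*m + n < 1 || 2*z >= -6 || n < -4 || 2*m < 3
The weakest precondition is 3*m + n < 1 || 2*z >= -6 || n < -4 || 2*m < 3.
Check whether 3*m + n < 1 || 2*z >= -6 || n < 0 || 2*m < 3 implies it.
Countermodel: at the initial state m = 2, n = -1, z = -4, the precondition holds but the weakest precondition fails.
Answer: invalid


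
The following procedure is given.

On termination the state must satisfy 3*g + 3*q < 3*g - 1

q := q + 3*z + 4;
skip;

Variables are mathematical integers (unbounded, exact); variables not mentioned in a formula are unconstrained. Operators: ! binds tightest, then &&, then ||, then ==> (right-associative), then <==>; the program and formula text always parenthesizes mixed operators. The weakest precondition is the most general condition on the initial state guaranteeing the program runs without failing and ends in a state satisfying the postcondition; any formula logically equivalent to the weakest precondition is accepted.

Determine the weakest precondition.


Working backward. After the program, the postcondition 3*g + 3*q < 3*g - 1 must hold; in canonical form it is 3*q < -1.
Before skip: 3*q < -1
Before q := q + 3*z + 4: 3*q + 9*z < -13
Answer: WP = 3*q + 9*z < -13


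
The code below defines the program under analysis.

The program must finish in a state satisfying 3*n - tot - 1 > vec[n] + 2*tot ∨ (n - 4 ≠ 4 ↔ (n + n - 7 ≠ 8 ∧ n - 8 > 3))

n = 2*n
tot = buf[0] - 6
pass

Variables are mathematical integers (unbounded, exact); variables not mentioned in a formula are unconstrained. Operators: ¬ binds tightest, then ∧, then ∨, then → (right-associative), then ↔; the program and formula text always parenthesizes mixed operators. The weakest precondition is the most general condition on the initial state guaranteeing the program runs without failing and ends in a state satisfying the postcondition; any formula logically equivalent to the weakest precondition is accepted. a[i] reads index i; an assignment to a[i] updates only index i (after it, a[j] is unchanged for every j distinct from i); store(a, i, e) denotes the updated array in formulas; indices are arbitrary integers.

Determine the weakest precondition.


Working backward. After the program, the postcondition 3*n - tot - 1 > vec[n] + 2*tot ∨ (n - 4 ≠ 4 ↔ (n + n - 7 ≠ 8 ∧ n - 8 > 3)) must hold; in canonical form it is 3*n > vec[n] + 3*tot + 1 ∨ (n ≠ 8 ↔ (2*n ≠ 15 ∧ n > 11)).
Before skip: 3*n > vec[n] + 3*tot + 1 ∨ (n ≠ 8 ↔ (2*n ≠ 15 ∧ n > 11))
Before tot := buf[0] - 6: 3*n > 3*buf[0] + vec[n] - 17 ∨ (n ≠ 8 ↔ (2*n ≠ 15 ∧ n > 11))
Before n := 2*n: 6*n > 3*buf[0] + vec[2*n] - 17 ∨ (2*n ≠ 8 ↔ (4*n ≠ 15 ∧ 2*n > 11))
Answer: WP = 6*n > 3*buf[0] + vec[2*n] - 17 ∨ (2*n ≠ 8 ↔ (4*n ≠ 15 ∧ 2*n > 11))


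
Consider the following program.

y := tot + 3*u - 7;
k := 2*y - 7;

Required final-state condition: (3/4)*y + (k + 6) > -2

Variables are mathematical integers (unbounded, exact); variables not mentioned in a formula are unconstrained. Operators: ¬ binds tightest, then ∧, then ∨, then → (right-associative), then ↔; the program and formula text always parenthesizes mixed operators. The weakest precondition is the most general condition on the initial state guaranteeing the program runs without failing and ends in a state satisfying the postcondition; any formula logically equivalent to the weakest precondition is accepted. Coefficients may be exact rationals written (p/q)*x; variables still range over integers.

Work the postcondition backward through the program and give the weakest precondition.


Working backward. After the program, the postcondition (3/4)*y + (k + 6) > -2 must hold; in canonical form it is k + (3/4)*y > -8.
Before k := 2*y - 7: (11/4)*y > -1
Before y := tot + 3*u - 7: (11/4)*tot + (33/4)*u > 73/4
Answer: WP = (11/4)*tot + (33/4)*u > 73/4


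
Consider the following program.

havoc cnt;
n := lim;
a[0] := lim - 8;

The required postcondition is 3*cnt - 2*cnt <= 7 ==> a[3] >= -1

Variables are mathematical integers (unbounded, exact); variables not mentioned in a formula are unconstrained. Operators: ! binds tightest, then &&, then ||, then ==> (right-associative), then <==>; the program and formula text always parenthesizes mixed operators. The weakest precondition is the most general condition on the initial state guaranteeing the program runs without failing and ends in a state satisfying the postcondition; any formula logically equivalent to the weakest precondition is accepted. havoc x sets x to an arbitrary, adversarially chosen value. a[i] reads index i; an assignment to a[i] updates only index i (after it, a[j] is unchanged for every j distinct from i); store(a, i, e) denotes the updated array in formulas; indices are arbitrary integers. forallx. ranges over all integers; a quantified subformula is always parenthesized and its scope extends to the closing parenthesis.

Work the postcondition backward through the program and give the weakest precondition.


Working backward. After the program, the postcondition 3*cnt - 2*cnt <= 7 ==> a[3] >= -1 must hold; in canonical form it is cnt <= 7 ==> a[3] >= -1.
Before a[0] := lim - 8: cnt <= 7 ==> a[3] >= -1
Before n := lim: cnt <= 7 ==> a[3] >= -1
Before havoc cnt: forall cnt_1. (cnt_1 <= 7 ==> a[3] >= -1)
Answer: WP = forall cnt_1. (cnt_1 <= 7 ==> a[3] >= -1)


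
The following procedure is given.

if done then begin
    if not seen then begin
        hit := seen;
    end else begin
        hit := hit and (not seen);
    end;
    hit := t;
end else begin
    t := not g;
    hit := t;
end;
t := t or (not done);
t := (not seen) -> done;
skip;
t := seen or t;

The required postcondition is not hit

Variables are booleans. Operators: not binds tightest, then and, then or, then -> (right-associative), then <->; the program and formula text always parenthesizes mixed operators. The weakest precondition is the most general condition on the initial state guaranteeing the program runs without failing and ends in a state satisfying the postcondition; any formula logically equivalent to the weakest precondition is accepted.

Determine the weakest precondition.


Working backward. After the program, not hit must hold.
Before t := seen or t: not hit
Before skip: not hit
Before t := (not seen) -> done: not hit
Before t := t or (not done): not hit
Then branch requires ((not seen) -> (not t)) and (seen -> (not t)); else branch requires g.
Before the if: (done -> (((not seen) -> (not t)) and (seen -> (not t)))) and ((not done) -> g)
Answer: WP = (done -> (((not seen) -> (not t)) and (seen -> (not t)))) and ((not done) -> g)


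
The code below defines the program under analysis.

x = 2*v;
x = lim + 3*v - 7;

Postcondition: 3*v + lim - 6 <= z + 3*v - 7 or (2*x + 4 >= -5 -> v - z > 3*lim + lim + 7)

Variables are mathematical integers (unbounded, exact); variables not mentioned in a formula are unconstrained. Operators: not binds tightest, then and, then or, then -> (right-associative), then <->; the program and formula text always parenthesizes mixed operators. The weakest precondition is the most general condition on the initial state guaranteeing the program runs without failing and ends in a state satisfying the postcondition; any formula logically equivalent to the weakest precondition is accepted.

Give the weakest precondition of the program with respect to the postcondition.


Working backward. After the program, the postcondition 3*v + lim - 6 <= z + 3*v - 7 or (2*x + 4 >= -5 -> v - z > 3*lim + lim + 7) must hold; in canonical form it is lim <= z - 1 or (2*x >= -9 -> v > 4*lim + z + 7).
Before x := lim + 3*v - 7: lim <= z - 1 or (2*lim + 6*v >= 5 -> v > 4*lim + z + 7)
Before x := 2*v: lim <= z - 1 or (2*lim + 6*v >= 5 -> v > 4*lim + z + 7)
Answer: WP = lim <= z - 1 or (2*lim + 6*v >= 5 -> v > 4*lim + z + 7)


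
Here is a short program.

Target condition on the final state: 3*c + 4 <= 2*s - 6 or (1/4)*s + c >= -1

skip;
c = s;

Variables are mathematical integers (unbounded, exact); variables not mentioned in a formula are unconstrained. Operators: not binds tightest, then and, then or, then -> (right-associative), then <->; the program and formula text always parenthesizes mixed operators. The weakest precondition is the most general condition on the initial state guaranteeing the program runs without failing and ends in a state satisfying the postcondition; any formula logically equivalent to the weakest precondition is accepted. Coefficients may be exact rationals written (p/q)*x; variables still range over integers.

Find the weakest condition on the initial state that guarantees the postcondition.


Working backward. After the program, the postcondition 3*c + 4 <= 2*s - 6 or (1/4)*s + c >= -1 must hold; in canonical form it is 3*c <= 2*s - 10 or c + (1/4)*s >= -1.
Before c := s: s <= -10 or (5/4)*s >= -1
Before skip: s <= -10 or (5/4)*s >= -1
Answer: WP = s <= -10 or (5/4)*s >= -1


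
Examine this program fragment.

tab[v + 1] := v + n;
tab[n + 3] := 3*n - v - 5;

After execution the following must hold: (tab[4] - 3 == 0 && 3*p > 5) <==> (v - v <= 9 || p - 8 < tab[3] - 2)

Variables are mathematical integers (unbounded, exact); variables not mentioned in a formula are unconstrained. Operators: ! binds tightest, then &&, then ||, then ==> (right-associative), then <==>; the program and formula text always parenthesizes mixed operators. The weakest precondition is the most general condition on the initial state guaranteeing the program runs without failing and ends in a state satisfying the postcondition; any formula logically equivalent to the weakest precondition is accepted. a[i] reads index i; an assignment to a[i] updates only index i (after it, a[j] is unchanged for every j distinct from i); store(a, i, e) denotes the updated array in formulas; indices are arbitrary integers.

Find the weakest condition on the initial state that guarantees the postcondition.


Working backward. After the program, the postcondition (tab[4] - 3 == 0 && 3*p > 5) <==> (v - v <= 9 || p - 8 < tab[3] - 2) must hold; in canonical form it is tab[4] == 3 && 3*p > 5.
Before tab[n + 3] := 3*n - v - 5: store(tab, n + 3, 3*n - v - 5)[4] == 3 && 3*p > 5
Before tab[v + 1] := v + n: store(store(tab, v + 1, n + v), n + 3, 3*n - v - 5)[4] == 3 && 3*p > 5
Answer: WP = store(store(tab, v + 1, n + v), n + 3, 3*n - v - 5)[4] == 3 && 3*p > 5


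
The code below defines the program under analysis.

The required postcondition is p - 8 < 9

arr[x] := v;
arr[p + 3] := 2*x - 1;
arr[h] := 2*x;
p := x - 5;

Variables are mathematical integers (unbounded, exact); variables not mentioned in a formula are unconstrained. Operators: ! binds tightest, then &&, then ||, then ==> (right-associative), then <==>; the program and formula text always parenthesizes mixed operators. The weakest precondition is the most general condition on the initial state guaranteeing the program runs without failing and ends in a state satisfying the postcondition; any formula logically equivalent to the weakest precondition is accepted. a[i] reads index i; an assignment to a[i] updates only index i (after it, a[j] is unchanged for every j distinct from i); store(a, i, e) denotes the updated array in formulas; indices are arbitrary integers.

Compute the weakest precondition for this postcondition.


Working backward. After the program, the postcondition p - 8 < 9 must hold; in canonical form it is p < 17.
Before p := x - 5: x < 22
Before arr[h] := 2*x: x < 22
Before arr[p + 3] := 2*x - 1: x < 22
Before arr[x] := v: x < 22
Answer: WP = x < 22


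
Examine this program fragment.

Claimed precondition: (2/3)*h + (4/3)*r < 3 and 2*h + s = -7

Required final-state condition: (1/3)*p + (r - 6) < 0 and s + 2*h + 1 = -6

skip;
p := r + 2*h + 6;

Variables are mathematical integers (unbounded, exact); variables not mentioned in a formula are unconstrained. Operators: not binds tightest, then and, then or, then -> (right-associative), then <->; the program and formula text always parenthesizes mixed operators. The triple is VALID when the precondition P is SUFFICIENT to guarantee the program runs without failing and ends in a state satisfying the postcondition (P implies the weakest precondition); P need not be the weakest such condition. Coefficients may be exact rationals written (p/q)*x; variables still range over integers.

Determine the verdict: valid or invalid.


Working backward. After the program, the postcondition (1/3)*p + (r - 6) < 0 and s + 2*h + 1 = -6 must hold; in canonical form it is (1/3)*p + r < 6 and 2*h + s = -7.
Before p := r + 2*h + 6: (2/3)*h + (4/3)*r < 4 and 2*h + s = -7
Before skip: (2/3)*h + (4/3)*r < 4 and 2*h + s = -7
The weakest precondition is (2/3)*h + (4/3)*r < 4 and 2*h + s = -7.
Check whether (2/3)*h + (4/3)*r < 3 and 2*h + s = -7 implies it.
Every state satisfying the precondition satisfies the weakest precondition: the implication holds.
Answer: valid


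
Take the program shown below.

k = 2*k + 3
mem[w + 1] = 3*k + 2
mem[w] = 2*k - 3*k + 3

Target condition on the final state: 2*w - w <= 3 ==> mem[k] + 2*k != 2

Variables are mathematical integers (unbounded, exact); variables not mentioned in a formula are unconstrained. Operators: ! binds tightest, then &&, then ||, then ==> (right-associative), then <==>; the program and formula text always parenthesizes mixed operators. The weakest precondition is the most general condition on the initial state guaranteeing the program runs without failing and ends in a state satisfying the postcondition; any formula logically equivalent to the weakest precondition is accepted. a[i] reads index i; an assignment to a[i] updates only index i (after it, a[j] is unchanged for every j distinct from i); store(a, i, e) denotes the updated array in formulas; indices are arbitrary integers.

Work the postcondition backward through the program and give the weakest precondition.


Working backward. After the program, the postcondition 2*w - w <= 3 ==> mem[k] + 2*k != 2 must hold; in canonical form it is w <= 3 ==> mem[k] + 2*k != 2.
Before mem[w] := 2*k - 3*k + 3: w <= 3 ==> store(mem, w, -k + 3)[k] + 2*k != 2
Before mem[w + 1] := 3*k + 2: w <= 3 ==> store(store(mem, w + 1, 3*k + 2), w, -k + 3)[k] + 2*k != 2
Before k := 2*k + 3: w <= 3 ==> store(store(mem, w + 1, 6*k + 11), w, -2*k)[2*k + 3] + 4*k != -4
Answer: WP = w <= 3 ==> store(store(mem, w + 1, 6*k + 11), w, -2*k)[2*k + 3] + 4*k != -4


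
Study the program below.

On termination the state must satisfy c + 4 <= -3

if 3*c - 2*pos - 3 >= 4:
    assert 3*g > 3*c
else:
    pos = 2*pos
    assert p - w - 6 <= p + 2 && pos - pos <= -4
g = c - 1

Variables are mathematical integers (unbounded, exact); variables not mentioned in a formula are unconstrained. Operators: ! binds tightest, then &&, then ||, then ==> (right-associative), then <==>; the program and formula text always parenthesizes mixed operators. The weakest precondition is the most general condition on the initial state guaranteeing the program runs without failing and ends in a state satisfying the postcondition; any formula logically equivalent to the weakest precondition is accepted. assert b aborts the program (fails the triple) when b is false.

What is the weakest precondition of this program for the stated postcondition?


Working backward. After the program, the postcondition c + 4 <= -3 must hold; in canonical form it is c <= -7.
Before g := c - 1: c <= -7
Then branch requires 3*g > 3*c && c <= -7; else branch requires false.
Before the if: (3*c >= 2*pos + 7 ==> (3*g > 3*c && c <= -7)) && 3*c >= 2*pos + 7
Answer: WP = (3*c >= 2*pos + 7 ==> (3*g > 3*c && c <= -7)) && 3*c >= 2*pos + 7


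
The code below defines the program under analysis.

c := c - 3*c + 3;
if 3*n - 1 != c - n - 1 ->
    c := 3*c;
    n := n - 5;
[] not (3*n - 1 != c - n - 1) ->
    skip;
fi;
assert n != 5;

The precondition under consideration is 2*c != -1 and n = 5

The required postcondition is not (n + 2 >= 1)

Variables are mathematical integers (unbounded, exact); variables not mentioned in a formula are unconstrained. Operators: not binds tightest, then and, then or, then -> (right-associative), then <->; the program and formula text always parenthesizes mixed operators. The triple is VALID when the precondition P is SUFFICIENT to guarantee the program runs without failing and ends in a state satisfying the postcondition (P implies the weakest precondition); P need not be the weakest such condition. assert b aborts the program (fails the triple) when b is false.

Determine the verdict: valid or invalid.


Working backward. After the program, the postcondition not (n + 2 >= 1) must hold; in canonical form it is not (n >= -1).
Before assert n != 5: n != 5 and (not (n >= -1))
Then branch requires n != 10 and (not (n >= 4)); else branch requires n != 5 and (not (n >= -1)).
Before the if: (4*n != c -> (n != 10 and (not (n >= 4)))) and ((not (4*n != c)) -> (n != 5 and (not (n >= -1))))
Before c := c - 3*c + 3: (2*c + 4*n != 3 -> (n != 10 and (not (n >= 4)))) and ((not (2*c + 4*n != 3)) -> (n != 5 and (not (n >= -1))))
The weakest precondition is (2*c + 4*n != 3 -> (n != 10 and (not (n >= 4)))) and ((not (2*c + 4*n != 3)) -> (n != 5 and (not (n >= -1)))).
Check whether 2*c != -1 and n = 5 implies it.
Countermodel: at the initial state c = 0, n = 5, the precondition holds but the weakest precondition fails.
Answer: invalid


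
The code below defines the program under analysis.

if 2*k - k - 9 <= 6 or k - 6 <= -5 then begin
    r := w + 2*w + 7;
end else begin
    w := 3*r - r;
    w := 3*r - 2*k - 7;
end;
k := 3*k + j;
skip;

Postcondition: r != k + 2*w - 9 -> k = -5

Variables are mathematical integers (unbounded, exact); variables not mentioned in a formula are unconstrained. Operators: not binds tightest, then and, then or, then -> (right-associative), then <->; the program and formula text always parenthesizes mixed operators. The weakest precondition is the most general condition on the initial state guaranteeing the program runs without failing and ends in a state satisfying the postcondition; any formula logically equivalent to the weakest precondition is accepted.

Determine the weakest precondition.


Working backward. After the program, r != k + 2*w - 9 -> k = -5 must hold.
Before skip: r != k + 2*w - 9 -> k = -5
Before k := 3*k + j: r != j + 3*k + 2*w - 9 -> j + 3*k = -5
Then branch requires w != j + 3*k - 16 -> j + 3*k = -5; else branch requires k != j + 5*r - 23 -> j + 3*k = -5.
Before the if: ((k <= 15 or k <= 1) -> (w != j + 3*k - 16 -> j + 3*k = -5)) and ((not (k <= 15 or k <= 1)) -> (k != j + 5*r - 23 -> j + 3*k = -5))
Answer: WP = ((k <= 15 or k <= 1) -> (w != j + 3*k - 16 -> j + 3*k = -5)) and ((not (k <= 15 or k <= 1)) -> (k != j + 5*r - 23 -> j + 3*k = -5))


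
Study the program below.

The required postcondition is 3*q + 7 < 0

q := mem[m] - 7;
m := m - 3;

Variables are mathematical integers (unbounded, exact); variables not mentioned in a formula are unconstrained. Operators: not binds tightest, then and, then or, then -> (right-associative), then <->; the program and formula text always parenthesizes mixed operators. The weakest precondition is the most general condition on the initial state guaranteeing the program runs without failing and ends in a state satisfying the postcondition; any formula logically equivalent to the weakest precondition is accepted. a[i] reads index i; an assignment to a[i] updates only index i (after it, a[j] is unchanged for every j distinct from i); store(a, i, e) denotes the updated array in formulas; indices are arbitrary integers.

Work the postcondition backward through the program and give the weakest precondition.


Working backward. After the program, the postcondition 3*q + 7 < 0 must hold; in canonical form it is 3*q < -7.
Before m := m - 3: 3*q < -7
Before q := mem[m] - 7: 3*mem[m] < 14
Answer: WP = 3*mem[m] < 14


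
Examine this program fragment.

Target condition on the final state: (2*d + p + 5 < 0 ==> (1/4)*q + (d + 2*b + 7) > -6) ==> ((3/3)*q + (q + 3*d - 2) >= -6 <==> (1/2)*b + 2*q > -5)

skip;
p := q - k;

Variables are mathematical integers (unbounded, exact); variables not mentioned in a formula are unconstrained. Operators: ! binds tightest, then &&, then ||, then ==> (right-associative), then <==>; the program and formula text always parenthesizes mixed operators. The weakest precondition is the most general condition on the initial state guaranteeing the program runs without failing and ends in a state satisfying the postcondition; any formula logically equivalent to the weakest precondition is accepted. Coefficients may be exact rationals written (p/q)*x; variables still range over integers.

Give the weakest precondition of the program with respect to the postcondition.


Working backward. After the program, the postcondition (2*d + p + 5 < 0 ==> (1/4)*q + (d + 2*b + 7) > -6) ==> ((3/3)*q + (q + 3*d - 2) >= -6 <==> (1/2)*b + 2*q > -5) must hold; in canonical form it is (2*d + p < -5 ==> 2*b + d + (1/4)*q > -13) ==> (3*d + 2*q >= -4 <==> (1/2)*b + 2*q > -5).
Before p := q - k: (2*d + q < k - 5 ==> 2*b + d + (1/4)*q > -13) ==> (3*d + 2*q >= -4 <==> (1/2)*b + 2*q > -5)
Before skip: (2*d + q < k - 5 ==> 2*b + d + (1/4)*q > -13) ==> (3*d + 2*q >= -4 <==> (1/2)*b + 2*q > -5)
Answer: WP = (2*d + q < k - 5 ==> 2*b + d + (1/4)*q > -13) ==> (3*d + 2*q >= -4 <==> (1/2)*b + 2*q > -5)


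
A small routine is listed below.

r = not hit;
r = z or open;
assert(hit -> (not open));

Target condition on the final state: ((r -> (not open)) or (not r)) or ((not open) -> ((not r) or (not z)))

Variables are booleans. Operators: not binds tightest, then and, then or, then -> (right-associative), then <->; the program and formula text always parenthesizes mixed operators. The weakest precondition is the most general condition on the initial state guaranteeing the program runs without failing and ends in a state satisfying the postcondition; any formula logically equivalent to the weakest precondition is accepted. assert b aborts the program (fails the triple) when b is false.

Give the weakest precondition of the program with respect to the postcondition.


Working backward. After the program, the postcondition ((r -> (not open)) or (not r)) or ((not open) -> ((not r) or (not z))) must hold; in canonical form it is (r -> (not open)) or (not r) or ((not open) -> ((not r) or (not z))).
Before assert hit -> (not open): (hit -> (not open)) and ((r -> (not open)) or (not r) or ((not open) -> ((not r) or (not z))))
Before r := z or open: (hit -> (not open)) and (((z or open) -> (not open)) or (not (z or open)) or ((not open) -> ((not (z or open)) or (not z))))
Before r := not hit: (hit -> (not open)) and (((z or open) -> (not open)) or (not (z or open)) or ((not open) -> ((not (z or open)) or (not z))))
Answer: WP = (hit -> (not open)) and (((z or open) -> (not open)) or (not (z or open)) or ((not open) -> ((not (z or open)) or (not z))))


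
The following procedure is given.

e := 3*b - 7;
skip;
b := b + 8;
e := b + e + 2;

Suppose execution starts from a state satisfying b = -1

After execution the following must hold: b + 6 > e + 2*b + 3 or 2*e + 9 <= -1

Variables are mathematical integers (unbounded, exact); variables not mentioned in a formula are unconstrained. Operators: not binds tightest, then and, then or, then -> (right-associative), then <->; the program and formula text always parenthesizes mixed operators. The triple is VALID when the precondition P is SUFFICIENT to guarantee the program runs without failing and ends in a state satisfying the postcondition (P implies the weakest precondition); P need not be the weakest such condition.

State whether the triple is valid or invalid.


Working backward. After the program, the postcondition b + 6 > e + 2*b + 3 or 2*e + 9 <= -1 must hold; in canonical form it is b + e < 3 or 2*e <= -10.
Before e := b + e + 2: 2*b + e < 1 or 2*b + 2*e <= -14
Before b := b + 8: 2*b + e < -15 or 2*b + 2*e <= -30
Before skip: 2*b + e < -15 or 2*b + 2*e <= -30
Before e := 3*b - 7: 5*b < -8 or 8*b <= -16
The weakest precondition is 5*b < -8 or 8*b <= -16.
Check whether b = -1 implies it.
Countermodel: at the initial state b = -1, the precondition holds but the weakest precondition fails.
Answer: invalid


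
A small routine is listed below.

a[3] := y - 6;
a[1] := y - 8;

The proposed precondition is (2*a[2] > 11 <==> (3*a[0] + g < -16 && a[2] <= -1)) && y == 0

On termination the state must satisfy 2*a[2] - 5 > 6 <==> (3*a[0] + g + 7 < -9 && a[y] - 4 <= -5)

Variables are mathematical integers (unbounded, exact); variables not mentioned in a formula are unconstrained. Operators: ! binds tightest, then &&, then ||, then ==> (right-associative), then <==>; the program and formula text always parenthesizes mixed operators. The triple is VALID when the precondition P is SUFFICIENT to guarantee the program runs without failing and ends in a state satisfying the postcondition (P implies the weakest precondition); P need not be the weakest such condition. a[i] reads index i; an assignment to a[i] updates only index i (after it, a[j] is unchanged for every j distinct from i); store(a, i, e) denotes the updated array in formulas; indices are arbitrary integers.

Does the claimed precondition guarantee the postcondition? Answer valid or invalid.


Working backward. After the program, the postcondition 2*a[2] - 5 > 6 <==> (3*a[0] + g + 7 < -9 && a[y] - 4 <= -5) must hold; in canonical form it is 2*a[2] > 11 <==> (3*a[0] + g < -16 && a[y] <= -1).
Before a[1] := y - 8: 2*a[2] > 11 <==> (3*a[0] + g < -16 && store(a, 1, y - 8)[y] <= -1)
Before a[3] := y - 6: 2*a[2] > 11 <==> (3*a[0] + g < -16 && store(store(a, 3, y - 6), 1, y - 8)[y] <= -1)
The weakest precondition is 2*a[2] > 11 <==> (3*a[0] + g < -16 && store(store(a, 3, y - 6), 1, y - 8)[y] <= -1).
Check whether (2*a[2] > 11 <==> (3*a[0] + g < -16 && a[2] <= -1)) && y == 0 implies it.
Countermodel: at the initial state a = {[0] = -1, [1] = -1, [2] = 5, [3] = -1, elsewhere -1}, g = -14, y = 0, the precondition holds but the weakest precondition fails.
Answer: invalid
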